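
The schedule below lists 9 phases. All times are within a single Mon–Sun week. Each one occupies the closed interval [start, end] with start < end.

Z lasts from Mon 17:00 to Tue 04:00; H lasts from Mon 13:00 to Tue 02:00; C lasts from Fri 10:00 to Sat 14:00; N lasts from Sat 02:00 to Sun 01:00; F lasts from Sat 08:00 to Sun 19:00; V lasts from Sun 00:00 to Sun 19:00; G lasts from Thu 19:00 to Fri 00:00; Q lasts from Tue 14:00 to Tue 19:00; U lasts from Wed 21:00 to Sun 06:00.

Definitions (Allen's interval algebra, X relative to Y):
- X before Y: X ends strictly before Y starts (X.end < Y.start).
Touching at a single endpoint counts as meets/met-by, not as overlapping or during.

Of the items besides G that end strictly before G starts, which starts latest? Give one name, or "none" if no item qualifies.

Q

Target G = [Thu 19:00, Fri 00:00].
C [Fri 10:00, Sat 14:00] → after → excluded.
F [Sat 08:00, Sun 19:00] → after → excluded.
H [Mon 13:00, Tue 02:00] → before → candidate.
N [Sat 02:00, Sun 01:00] → after → excluded.
Q [Tue 14:00, Tue 19:00] → before → candidate.
U [Wed 21:00, Sun 06:00] → contains → excluded.
V [Sun 00:00, Sun 19:00] → after → excluded.
Z [Mon 17:00, Tue 04:00] → before → candidate.
Among candidates, latest start is Tue 14:00 → Q.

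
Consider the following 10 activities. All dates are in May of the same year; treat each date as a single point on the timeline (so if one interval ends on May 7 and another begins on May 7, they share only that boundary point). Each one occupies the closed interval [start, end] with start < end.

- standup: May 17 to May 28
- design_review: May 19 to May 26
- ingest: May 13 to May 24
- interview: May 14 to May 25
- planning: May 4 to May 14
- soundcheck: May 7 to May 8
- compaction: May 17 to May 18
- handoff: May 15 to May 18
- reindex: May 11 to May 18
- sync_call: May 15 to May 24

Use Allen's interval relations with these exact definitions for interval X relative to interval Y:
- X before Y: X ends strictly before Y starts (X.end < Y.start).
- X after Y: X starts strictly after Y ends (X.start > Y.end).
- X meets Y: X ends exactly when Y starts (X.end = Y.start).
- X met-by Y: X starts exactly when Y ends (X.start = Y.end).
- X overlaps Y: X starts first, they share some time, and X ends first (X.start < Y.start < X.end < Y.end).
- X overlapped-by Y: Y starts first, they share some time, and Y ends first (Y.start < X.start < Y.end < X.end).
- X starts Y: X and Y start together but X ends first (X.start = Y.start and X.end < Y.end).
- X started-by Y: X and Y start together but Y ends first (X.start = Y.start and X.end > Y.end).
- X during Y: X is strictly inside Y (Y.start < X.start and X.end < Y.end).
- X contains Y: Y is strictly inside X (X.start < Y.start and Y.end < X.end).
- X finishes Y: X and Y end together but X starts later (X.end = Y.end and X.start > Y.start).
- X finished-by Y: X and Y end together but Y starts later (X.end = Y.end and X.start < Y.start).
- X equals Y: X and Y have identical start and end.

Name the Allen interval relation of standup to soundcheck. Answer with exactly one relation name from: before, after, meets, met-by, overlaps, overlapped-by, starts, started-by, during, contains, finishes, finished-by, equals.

standup = [May 17, May 28]; soundcheck = [May 7, May 8].
Compare endpoints: standup.start > soundcheck.start, standup.start > soundcheck.end, standup.end > soundcheck.start, standup.end > soundcheck.end.
That pattern is 'after'.

after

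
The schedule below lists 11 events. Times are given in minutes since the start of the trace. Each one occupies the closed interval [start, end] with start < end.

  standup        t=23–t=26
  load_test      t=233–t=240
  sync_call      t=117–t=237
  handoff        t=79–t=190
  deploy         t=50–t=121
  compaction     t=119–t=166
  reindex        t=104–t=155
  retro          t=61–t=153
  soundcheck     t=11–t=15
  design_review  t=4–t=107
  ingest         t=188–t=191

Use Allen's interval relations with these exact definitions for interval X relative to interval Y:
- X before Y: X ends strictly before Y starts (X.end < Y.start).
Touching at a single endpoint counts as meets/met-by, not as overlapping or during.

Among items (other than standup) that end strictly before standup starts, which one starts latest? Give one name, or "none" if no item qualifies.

Target standup = [t=23, t=26].
compaction [t=119, t=166] → after → excluded.
deploy [t=50, t=121] → after → excluded.
design_review [t=4, t=107] → contains → excluded.
handoff [t=79, t=190] → after → excluded.
ingest [t=188, t=191] → after → excluded.
load_test [t=233, t=240] → after → excluded.
reindex [t=104, t=155] → after → excluded.
retro [t=61, t=153] → after → excluded.
soundcheck [t=11, t=15] → before → candidate.
sync_call [t=117, t=237] → after → excluded.
Among candidates, latest start is t=11 → soundcheck.

soundcheck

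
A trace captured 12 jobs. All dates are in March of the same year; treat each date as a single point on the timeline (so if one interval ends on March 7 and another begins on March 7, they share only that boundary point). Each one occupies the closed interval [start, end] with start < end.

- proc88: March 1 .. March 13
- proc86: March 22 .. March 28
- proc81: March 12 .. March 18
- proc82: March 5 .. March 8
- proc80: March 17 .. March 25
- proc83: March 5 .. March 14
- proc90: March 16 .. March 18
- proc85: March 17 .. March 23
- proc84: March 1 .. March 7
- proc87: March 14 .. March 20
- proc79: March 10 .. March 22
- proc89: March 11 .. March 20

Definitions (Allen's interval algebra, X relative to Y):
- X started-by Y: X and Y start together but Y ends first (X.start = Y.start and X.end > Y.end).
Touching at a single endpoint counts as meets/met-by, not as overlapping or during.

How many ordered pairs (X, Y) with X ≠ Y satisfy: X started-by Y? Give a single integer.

Checking all 132 ordered pairs for relation 'started-by'; matching pairs in alphabetical order:
(proc80, proc85): proc80 started-by proc85 ✓
(proc83, proc82): proc83 started-by proc82 ✓
(proc88, proc84): proc88 started-by proc84 ✓
Count: 3.

3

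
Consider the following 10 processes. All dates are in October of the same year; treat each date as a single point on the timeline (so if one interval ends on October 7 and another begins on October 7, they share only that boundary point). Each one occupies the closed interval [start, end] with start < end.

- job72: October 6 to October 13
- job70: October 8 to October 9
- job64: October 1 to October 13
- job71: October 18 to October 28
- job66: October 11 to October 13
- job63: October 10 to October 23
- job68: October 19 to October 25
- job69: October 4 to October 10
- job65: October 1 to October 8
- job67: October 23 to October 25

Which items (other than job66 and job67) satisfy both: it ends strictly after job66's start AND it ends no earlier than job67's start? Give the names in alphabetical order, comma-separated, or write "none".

job63, job68, job71

Conditions: its end is strictly after job66's start (X.end > October 11) AND its end is no earlier than job67's start (X.end >= October 23).
job63: end October 23 > October 11? ✓; end October 23 >= October 23? ✓ → yes.
job64: end October 13 > October 11? ✓; end October 13 >= October 23? ✗ → no.
job65: end October 8 > October 11? ✗; end October 8 >= October 23? ✗ → no.
job68: end October 25 > October 11? ✓; end October 25 >= October 23? ✓ → yes.
job69: end October 10 > October 11? ✗; end October 10 >= October 23? ✗ → no.
job70: end October 9 > October 11? ✗; end October 9 >= October 23? ✗ → no.
job71: end October 28 > October 11? ✓; end October 28 >= October 23? ✓ → yes.
job72: end October 13 > October 11? ✓; end October 13 >= October 23? ✗ → no.
Result: job63, job68, job71.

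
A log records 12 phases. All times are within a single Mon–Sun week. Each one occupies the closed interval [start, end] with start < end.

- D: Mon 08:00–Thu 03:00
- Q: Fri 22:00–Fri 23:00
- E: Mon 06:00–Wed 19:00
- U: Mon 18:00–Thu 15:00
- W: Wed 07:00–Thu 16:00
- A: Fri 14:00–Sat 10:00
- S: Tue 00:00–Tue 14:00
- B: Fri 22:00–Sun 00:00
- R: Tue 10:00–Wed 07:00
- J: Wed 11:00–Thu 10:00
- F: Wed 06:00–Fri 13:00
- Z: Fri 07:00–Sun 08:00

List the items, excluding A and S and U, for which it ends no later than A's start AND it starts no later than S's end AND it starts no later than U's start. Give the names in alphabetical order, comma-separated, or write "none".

Conditions: its end is no later than A's start (X.end <= Fri 14:00) AND its start is no later than S's end (X.start <= Tue 14:00) AND its start is no later than U's start (X.start <= Mon 18:00).
B: end Sun 00:00 <= Fri 14:00? ✗; start Fri 22:00 <= Tue 14:00? ✗; start Fri 22:00 <= Mon 18:00? ✗ → no.
D: end Thu 03:00 <= Fri 14:00? ✓; start Mon 08:00 <= Tue 14:00? ✓; start Mon 08:00 <= Mon 18:00? ✓ → yes.
E: end Wed 19:00 <= Fri 14:00? ✓; start Mon 06:00 <= Tue 14:00? ✓; start Mon 06:00 <= Mon 18:00? ✓ → yes.
F: end Fri 13:00 <= Fri 14:00? ✓; start Wed 06:00 <= Tue 14:00? ✗; start Wed 06:00 <= Mon 18:00? ✗ → no.
J: end Thu 10:00 <= Fri 14:00? ✓; start Wed 11:00 <= Tue 14:00? ✗; start Wed 11:00 <= Mon 18:00? ✗ → no.
Q: end Fri 23:00 <= Fri 14:00? ✗; start Fri 22:00 <= Tue 14:00? ✗; start Fri 22:00 <= Mon 18:00? ✗ → no.
R: end Wed 07:00 <= Fri 14:00? ✓; start Tue 10:00 <= Tue 14:00? ✓; start Tue 10:00 <= Mon 18:00? ✗ → no.
W: end Thu 16:00 <= Fri 14:00? ✓; start Wed 07:00 <= Tue 14:00? ✗; start Wed 07:00 <= Mon 18:00? ✗ → no.
Z: end Sun 08:00 <= Fri 14:00? ✗; start Fri 07:00 <= Tue 14:00? ✗; start Fri 07:00 <= Mon 18:00? ✗ → no.
Result: D, E.

D, E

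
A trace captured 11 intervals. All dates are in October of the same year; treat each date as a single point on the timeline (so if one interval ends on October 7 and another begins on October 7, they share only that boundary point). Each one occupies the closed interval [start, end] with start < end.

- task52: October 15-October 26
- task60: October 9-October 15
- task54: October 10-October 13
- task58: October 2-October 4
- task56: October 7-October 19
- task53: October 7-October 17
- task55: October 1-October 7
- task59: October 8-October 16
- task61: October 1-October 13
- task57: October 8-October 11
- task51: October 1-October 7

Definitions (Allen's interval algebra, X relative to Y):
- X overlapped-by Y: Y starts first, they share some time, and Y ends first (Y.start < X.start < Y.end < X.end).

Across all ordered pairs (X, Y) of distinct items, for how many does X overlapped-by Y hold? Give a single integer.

9

Checking all 110 ordered pairs for relation 'overlapped-by'; matching pairs in alphabetical order:
(task52, task53): task52 overlapped-by task53 ✓
(task52, task56): task52 overlapped-by task56 ✓
(task52, task59): task52 overlapped-by task59 ✓
(task53, task61): task53 overlapped-by task61 ✓
(task54, task57): task54 overlapped-by task57 ✓
(task56, task61): task56 overlapped-by task61 ✓
(task59, task61): task59 overlapped-by task61 ✓
(task60, task57): task60 overlapped-by task57 ✓
(task60, task61): task60 overlapped-by task61 ✓
Count: 9.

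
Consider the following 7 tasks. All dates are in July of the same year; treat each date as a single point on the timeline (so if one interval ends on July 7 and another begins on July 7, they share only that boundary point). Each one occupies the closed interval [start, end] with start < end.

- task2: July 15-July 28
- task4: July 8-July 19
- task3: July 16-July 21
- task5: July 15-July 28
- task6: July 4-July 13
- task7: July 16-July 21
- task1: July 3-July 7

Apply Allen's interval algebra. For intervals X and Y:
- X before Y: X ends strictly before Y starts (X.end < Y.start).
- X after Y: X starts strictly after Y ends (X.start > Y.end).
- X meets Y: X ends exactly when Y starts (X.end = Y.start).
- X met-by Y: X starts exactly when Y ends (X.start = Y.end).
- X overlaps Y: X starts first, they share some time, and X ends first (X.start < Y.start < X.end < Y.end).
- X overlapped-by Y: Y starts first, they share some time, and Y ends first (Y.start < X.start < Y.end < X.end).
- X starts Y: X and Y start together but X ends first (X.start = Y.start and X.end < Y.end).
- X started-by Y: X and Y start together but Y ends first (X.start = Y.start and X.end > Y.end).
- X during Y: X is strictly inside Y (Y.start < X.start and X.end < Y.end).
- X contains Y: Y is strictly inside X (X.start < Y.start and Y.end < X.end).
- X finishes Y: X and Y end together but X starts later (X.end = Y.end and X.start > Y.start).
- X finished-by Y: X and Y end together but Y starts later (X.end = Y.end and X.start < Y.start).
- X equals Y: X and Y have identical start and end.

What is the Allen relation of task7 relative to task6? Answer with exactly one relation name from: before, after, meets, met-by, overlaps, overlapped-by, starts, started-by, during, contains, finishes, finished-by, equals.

task7 = [July 16, July 21]; task6 = [July 4, July 13].
Compare endpoints: task7.start > task6.start, task7.start > task6.end, task7.end > task6.start, task7.end > task6.end.
That pattern is 'after'.

after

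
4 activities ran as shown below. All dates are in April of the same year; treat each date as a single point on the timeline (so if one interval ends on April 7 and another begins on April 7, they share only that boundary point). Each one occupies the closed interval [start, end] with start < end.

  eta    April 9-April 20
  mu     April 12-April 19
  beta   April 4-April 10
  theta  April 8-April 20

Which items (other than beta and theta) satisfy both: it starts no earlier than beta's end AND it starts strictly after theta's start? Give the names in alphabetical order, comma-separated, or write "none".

mu

Conditions: its start is no earlier than beta's end (X.start >= April 10) AND its start is strictly after theta's start (X.start > April 8).
eta: start April 9 >= April 10? ✗; start April 9 > April 8? ✓ → no.
mu: start April 12 >= April 10? ✓; start April 12 > April 8? ✓ → yes.
Result: mu.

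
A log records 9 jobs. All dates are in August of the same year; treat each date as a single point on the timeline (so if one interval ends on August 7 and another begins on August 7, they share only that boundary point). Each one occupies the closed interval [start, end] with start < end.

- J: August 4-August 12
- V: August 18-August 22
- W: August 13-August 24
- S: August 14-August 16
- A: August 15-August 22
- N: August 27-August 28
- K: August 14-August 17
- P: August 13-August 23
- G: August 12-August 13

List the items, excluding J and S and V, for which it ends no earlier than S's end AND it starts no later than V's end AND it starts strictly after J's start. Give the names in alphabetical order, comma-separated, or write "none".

Conditions: its end is no earlier than S's end (X.end >= August 16) AND its start is no later than V's end (X.start <= August 22) AND its start is strictly after J's start (X.start > August 4).
A: end August 22 >= August 16? ✓; start August 15 <= August 22? ✓; start August 15 > August 4? ✓ → yes.
G: end August 13 >= August 16? ✗; start August 12 <= August 22? ✓; start August 12 > August 4? ✓ → no.
K: end August 17 >= August 16? ✓; start August 14 <= August 22? ✓; start August 14 > August 4? ✓ → yes.
N: end August 28 >= August 16? ✓; start August 27 <= August 22? ✗; start August 27 > August 4? ✓ → no.
P: end August 23 >= August 16? ✓; start August 13 <= August 22? ✓; start August 13 > August 4? ✓ → yes.
W: end August 24 >= August 16? ✓; start August 13 <= August 22? ✓; start August 13 > August 4? ✓ → yes.
Result: A, K, P, W.

A, K, P, W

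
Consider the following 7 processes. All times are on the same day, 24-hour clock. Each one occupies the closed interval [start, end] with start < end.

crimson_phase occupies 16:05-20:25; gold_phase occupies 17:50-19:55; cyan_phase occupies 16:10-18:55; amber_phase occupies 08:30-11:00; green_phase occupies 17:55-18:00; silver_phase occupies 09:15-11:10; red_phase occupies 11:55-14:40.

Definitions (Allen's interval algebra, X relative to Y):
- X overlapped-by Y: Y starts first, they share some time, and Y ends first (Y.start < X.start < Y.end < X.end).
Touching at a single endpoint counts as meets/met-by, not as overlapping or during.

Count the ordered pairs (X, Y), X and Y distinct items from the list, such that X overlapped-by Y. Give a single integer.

Checking all 42 ordered pairs for relation 'overlapped-by'; matching pairs in alphabetical order:
(gold_phase, cyan_phase): gold_phase overlapped-by cyan_phase ✓
(silver_phase, amber_phase): silver_phase overlapped-by amber_phase ✓
Count: 2.

2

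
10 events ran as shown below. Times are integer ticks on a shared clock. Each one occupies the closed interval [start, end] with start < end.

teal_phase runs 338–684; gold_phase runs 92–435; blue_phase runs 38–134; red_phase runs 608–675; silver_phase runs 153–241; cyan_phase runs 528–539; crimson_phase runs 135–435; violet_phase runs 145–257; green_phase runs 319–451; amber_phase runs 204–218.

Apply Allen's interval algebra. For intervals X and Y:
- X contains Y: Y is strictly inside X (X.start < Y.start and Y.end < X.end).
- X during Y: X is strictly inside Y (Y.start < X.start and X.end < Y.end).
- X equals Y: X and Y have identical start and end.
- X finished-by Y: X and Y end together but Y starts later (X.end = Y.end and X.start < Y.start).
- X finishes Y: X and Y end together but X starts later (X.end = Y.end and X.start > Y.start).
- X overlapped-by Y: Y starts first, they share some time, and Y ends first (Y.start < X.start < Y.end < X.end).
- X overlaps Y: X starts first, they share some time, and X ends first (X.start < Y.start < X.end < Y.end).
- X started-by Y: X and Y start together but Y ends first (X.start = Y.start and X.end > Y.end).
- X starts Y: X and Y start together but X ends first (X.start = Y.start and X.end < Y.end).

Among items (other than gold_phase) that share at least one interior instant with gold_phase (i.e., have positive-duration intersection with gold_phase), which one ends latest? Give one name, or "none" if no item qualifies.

teal_phase

Target gold_phase = [92, 435].
amber_phase [204, 218] → during → candidate.
blue_phase [38, 134] → overlaps → candidate.
crimson_phase [135, 435] → finishes → candidate.
cyan_phase [528, 539] → after → excluded.
green_phase [319, 451] → overlapped-by → candidate.
red_phase [608, 675] → after → excluded.
silver_phase [153, 241] → during → candidate.
teal_phase [338, 684] → overlapped-by → candidate.
violet_phase [145, 257] → during → candidate.
Among candidates, latest end is 684 → teal_phase.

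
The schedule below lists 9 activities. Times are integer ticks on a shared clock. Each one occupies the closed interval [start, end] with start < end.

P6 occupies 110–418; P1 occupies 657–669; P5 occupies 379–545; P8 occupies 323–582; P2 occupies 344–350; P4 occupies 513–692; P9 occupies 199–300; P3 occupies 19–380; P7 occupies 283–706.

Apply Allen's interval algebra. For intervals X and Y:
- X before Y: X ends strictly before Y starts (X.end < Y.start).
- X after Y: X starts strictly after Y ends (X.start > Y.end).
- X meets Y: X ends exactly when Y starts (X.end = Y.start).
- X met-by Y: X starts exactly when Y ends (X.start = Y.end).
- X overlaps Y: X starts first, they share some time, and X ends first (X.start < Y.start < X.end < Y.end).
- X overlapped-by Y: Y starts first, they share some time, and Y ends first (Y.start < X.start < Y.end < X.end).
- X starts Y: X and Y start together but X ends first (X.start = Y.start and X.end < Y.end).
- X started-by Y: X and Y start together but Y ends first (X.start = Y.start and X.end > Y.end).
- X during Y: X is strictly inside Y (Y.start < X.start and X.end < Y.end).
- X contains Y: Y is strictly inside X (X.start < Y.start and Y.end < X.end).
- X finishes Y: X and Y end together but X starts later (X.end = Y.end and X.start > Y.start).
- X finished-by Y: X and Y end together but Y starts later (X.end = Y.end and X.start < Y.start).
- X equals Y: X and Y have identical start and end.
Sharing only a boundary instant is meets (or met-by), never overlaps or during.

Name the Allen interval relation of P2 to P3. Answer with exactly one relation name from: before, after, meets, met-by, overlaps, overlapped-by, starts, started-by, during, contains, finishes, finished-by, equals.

P2 = [344, 350]; P3 = [19, 380].
Compare endpoints: P2.start > P3.start, P2.start < P3.end, P2.end > P3.start, P2.end < P3.end.
That pattern is 'during'.

during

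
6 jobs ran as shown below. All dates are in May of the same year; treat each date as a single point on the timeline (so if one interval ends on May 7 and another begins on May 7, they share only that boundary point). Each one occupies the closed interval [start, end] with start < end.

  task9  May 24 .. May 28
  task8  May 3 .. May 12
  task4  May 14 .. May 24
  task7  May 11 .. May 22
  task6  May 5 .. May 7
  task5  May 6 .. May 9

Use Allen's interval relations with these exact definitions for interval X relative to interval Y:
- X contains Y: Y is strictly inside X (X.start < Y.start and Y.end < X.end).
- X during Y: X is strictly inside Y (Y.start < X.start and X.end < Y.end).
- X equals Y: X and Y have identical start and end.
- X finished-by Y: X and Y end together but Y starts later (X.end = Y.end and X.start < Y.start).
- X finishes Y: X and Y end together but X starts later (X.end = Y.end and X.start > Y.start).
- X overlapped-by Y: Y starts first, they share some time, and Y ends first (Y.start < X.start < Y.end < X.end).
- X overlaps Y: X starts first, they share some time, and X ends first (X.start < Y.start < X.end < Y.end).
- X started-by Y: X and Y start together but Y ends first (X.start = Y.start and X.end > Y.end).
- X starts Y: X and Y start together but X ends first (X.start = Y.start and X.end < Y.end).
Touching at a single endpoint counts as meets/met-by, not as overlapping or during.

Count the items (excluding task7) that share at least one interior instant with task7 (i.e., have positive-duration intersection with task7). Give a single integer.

2

Target task7 = [May 11, May 22].
task4 [May 14, May 24] → overlapped-by → counts.
task5 [May 6, May 9] → before → no.
task6 [May 5, May 7] → before → no.
task8 [May 3, May 12] → overlaps → counts.
task9 [May 24, May 28] → after → no.
Total: 2.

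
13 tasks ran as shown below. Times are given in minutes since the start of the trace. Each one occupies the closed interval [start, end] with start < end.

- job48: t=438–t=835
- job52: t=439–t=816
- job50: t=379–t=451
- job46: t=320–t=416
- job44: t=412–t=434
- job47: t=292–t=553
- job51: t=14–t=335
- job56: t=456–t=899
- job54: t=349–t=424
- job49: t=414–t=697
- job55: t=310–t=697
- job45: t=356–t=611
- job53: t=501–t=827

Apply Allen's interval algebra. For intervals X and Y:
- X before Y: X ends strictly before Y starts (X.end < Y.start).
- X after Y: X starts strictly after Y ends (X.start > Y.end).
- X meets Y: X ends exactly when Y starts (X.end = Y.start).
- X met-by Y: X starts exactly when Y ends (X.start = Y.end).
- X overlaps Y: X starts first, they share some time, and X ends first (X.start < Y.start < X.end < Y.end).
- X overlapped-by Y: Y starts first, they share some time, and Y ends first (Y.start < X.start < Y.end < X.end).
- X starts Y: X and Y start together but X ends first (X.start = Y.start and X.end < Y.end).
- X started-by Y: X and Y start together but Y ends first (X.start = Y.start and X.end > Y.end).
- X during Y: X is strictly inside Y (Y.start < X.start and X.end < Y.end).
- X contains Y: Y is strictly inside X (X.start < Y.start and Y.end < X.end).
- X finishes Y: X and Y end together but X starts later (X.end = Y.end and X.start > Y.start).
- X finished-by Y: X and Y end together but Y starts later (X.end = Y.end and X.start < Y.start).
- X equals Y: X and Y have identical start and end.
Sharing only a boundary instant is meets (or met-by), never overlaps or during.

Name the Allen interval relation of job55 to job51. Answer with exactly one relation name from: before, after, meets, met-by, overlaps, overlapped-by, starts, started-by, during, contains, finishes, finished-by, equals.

job55 = [t=310, t=697]; job51 = [t=14, t=335].
Compare endpoints: job55.start > job51.start, job55.start < job51.end, job55.end > job51.start, job55.end > job51.end.
That pattern is 'overlapped-by'.

overlapped-by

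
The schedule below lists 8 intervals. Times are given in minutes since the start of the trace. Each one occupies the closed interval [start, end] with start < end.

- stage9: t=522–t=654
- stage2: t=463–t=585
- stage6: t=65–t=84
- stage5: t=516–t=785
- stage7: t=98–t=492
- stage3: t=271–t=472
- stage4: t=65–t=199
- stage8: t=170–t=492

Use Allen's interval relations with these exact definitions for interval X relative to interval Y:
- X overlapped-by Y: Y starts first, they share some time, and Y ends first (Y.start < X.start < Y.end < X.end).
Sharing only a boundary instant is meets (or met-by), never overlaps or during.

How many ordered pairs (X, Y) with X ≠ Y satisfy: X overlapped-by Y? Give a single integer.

7

Checking all 56 ordered pairs for relation 'overlapped-by'; matching pairs in alphabetical order:
(stage2, stage3): stage2 overlapped-by stage3 ✓
(stage2, stage7): stage2 overlapped-by stage7 ✓
(stage2, stage8): stage2 overlapped-by stage8 ✓
(stage5, stage2): stage5 overlapped-by stage2 ✓
(stage7, stage4): stage7 overlapped-by stage4 ✓
(stage8, stage4): stage8 overlapped-by stage4 ✓
(stage9, stage2): stage9 overlapped-by stage2 ✓
Count: 7.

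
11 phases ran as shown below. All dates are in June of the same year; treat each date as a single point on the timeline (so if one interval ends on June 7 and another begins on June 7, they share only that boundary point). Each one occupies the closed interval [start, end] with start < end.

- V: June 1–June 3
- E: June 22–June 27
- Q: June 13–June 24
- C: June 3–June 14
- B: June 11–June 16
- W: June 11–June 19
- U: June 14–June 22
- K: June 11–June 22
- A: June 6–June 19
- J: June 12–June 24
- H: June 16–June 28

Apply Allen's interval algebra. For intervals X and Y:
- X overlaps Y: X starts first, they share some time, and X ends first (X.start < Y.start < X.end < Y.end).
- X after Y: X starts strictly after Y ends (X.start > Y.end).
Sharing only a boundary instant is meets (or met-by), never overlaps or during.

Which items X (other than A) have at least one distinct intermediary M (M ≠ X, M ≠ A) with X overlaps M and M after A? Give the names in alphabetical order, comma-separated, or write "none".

Target A = [June 6, June 19].
Intermediaries M with M after A: E.
Via E — items with X overlaps E: J, Q.
Union: J, Q.

J, Q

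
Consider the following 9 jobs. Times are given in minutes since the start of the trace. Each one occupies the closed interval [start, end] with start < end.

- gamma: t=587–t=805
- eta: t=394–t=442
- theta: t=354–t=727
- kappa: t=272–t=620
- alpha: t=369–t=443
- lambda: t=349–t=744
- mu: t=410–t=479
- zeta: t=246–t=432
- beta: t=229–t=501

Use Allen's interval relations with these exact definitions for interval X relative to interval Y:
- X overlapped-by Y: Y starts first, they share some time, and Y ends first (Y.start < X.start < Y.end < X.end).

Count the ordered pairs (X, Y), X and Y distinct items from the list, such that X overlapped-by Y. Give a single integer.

Checking all 72 ordered pairs for relation 'overlapped-by'; matching pairs in alphabetical order:
(alpha, zeta): alpha overlapped-by zeta ✓
(eta, zeta): eta overlapped-by zeta ✓
(gamma, kappa): gamma overlapped-by kappa ✓
(gamma, lambda): gamma overlapped-by lambda ✓
(gamma, theta): gamma overlapped-by theta ✓
(kappa, beta): kappa overlapped-by beta ✓
(kappa, zeta): kappa overlapped-by zeta ✓
(lambda, beta): lambda overlapped-by beta ✓
(lambda, kappa): lambda overlapped-by kappa ✓
(lambda, zeta): lambda overlapped-by zeta ✓
(mu, alpha): mu overlapped-by alpha ✓
(mu, eta): mu overlapped-by eta ✓
(mu, zeta): mu overlapped-by zeta ✓
(theta, beta): theta overlapped-by beta ✓
(theta, kappa): theta overlapped-by kappa ✓
(theta, zeta): theta overlapped-by zeta ✓
Count: 16.

16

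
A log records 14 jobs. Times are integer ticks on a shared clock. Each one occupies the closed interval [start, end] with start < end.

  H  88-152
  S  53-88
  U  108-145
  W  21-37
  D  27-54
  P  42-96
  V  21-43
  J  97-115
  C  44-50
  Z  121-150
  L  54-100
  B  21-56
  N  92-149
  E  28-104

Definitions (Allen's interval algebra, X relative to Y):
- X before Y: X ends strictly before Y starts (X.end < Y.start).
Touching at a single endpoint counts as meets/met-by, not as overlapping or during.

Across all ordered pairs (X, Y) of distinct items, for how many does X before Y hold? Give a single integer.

46

Checking all 182 ordered pairs for relation 'before'; matching pairs in alphabetical order:
(B, H): B before H ✓
(B, J): B before J ✓
(B, N): B before N ✓
(B, U): B before U ✓
(B, Z): B before Z ✓
(C, H): C before H ✓
(C, J): C before J ✓
(C, L): C before L ✓
(C, N): C before N ✓
(C, S): C before S ✓
(C, U): C before U ✓
(C, Z): C before Z ✓
(D, H): D before H ✓
(D, J): D before J ✓
(D, N): D before N ✓
(D, U): D before U ✓
(D, Z): D before Z ✓
(E, U): E before U ✓
(E, Z): E before Z ✓
(J, Z): J before Z ✓
(L, U): L before U ✓
(L, Z): L before Z ✓
(P, J): P before J ✓
(P, U): P before U ✓
... plus 22 further pairs not listed.
Count: 46.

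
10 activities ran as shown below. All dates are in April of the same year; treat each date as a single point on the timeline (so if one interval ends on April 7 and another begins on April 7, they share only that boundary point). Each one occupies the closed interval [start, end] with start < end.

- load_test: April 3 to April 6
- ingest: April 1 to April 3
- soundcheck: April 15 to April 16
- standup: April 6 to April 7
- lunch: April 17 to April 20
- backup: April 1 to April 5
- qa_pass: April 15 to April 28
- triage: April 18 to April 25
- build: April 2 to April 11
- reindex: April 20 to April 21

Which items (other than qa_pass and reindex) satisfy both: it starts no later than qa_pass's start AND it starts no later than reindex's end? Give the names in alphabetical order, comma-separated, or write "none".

backup, build, ingest, load_test, soundcheck, standup

Conditions: its start is no later than qa_pass's start (X.start <= April 15) AND its start is no later than reindex's end (X.start <= April 21).
backup: start April 1 <= April 15? ✓; start April 1 <= April 21? ✓ → yes.
build: start April 2 <= April 15? ✓; start April 2 <= April 21? ✓ → yes.
ingest: start April 1 <= April 15? ✓; start April 1 <= April 21? ✓ → yes.
load_test: start April 3 <= April 15? ✓; start April 3 <= April 21? ✓ → yes.
lunch: start April 17 <= April 15? ✗; start April 17 <= April 21? ✓ → no.
soundcheck: start April 15 <= April 15? ✓; start April 15 <= April 21? ✓ → yes.
standup: start April 6 <= April 15? ✓; start April 6 <= April 21? ✓ → yes.
triage: start April 18 <= April 15? ✗; start April 18 <= April 21? ✓ → no.
Result: backup, build, ingest, load_test, soundcheck, standup.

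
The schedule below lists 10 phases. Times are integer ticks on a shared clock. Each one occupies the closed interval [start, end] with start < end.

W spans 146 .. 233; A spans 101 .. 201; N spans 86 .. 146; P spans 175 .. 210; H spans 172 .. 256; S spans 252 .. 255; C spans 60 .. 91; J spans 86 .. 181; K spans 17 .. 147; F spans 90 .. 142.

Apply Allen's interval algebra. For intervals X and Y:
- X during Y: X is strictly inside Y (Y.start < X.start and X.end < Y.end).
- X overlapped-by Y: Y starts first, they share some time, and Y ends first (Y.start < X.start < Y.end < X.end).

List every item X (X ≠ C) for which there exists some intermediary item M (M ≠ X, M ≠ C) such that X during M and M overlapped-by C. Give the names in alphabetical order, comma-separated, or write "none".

F

Target C = [60, 91].
Intermediaries M with M overlapped-by C: F, J, N.
Via F — items with X during F: none.
Via J — items with X during J: F.
Via N — items with X during N: F.
Union: F.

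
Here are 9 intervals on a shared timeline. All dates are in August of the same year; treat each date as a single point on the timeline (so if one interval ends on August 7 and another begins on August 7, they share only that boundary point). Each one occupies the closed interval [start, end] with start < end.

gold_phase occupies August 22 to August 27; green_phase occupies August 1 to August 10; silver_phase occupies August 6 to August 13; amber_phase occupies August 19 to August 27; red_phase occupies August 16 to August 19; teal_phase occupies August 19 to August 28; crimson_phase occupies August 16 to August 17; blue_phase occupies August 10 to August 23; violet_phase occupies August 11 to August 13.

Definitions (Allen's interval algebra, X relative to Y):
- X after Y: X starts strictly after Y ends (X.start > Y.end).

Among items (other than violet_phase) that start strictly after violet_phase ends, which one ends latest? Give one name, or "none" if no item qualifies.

Target violet_phase = [August 11, August 13].
amber_phase [August 19, August 27] → after → candidate.
blue_phase [August 10, August 23] → contains → excluded.
crimson_phase [August 16, August 17] → after → candidate.
gold_phase [August 22, August 27] → after → candidate.
green_phase [August 1, August 10] → before → excluded.
red_phase [August 16, August 19] → after → candidate.
silver_phase [August 6, August 13] → finished-by → excluded.
teal_phase [August 19, August 28] → after → candidate.
Among candidates, latest end is August 28 → teal_phase.

teal_phase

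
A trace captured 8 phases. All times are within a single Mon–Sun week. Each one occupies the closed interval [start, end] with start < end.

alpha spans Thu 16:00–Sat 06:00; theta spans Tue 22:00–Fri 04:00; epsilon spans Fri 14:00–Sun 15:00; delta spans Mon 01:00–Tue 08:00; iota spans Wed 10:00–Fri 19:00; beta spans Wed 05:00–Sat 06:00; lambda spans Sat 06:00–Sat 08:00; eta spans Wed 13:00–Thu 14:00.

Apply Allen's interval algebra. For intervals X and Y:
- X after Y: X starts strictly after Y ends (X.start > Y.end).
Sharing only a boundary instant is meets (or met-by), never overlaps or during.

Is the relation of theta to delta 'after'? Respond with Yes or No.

Yes

theta = [Tue 22:00, Fri 04:00], delta = [Mon 01:00, Tue 08:00].
Actual relation of theta to delta: after.
Asked whether 'after' holds → Yes.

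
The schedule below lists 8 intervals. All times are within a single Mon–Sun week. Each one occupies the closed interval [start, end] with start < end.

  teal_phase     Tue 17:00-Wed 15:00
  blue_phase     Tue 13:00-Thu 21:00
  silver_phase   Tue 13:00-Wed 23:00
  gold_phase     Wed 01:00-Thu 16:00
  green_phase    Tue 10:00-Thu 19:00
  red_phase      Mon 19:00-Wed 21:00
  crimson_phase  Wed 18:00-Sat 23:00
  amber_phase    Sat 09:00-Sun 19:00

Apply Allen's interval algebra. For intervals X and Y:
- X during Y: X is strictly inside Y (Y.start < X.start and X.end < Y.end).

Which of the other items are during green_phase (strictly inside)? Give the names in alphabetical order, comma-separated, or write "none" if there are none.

Target green_phase = [Tue 10:00, Thu 19:00].
amber_phase [Sat 09:00, Sun 19:00] → after → no.
blue_phase [Tue 13:00, Thu 21:00] → overlapped-by → no.
crimson_phase [Wed 18:00, Sat 23:00] → overlapped-by → no.
gold_phase [Wed 01:00, Thu 16:00] → during → yes.
red_phase [Mon 19:00, Wed 21:00] → overlaps → no.
silver_phase [Tue 13:00, Wed 23:00] → during → yes.
teal_phase [Tue 17:00, Wed 15:00] → during → yes.
Result: gold_phase, silver_phase, teal_phase.

gold_phase, silver_phase, teal_phase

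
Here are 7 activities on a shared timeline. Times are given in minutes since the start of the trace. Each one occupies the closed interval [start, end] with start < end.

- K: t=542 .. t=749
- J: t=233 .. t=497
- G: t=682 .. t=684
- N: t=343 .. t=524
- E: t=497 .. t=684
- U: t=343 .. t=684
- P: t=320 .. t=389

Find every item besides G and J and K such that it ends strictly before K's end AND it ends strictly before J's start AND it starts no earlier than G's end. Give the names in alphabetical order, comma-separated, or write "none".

Conditions: its end is strictly before K's end (X.end < t=749) AND its end is strictly before J's start (X.end < t=233) AND its start is no earlier than G's end (X.start >= t=684).
E: end t=684 < t=749? ✓; end t=684 < t=233? ✗; start t=497 >= t=684? ✗ → no.
N: end t=524 < t=749? ✓; end t=524 < t=233? ✗; start t=343 >= t=684? ✗ → no.
P: end t=389 < t=749? ✓; end t=389 < t=233? ✗; start t=320 >= t=684? ✗ → no.
U: end t=684 < t=749? ✓; end t=684 < t=233? ✗; start t=343 >= t=684? ✗ → no.
Result: none.

none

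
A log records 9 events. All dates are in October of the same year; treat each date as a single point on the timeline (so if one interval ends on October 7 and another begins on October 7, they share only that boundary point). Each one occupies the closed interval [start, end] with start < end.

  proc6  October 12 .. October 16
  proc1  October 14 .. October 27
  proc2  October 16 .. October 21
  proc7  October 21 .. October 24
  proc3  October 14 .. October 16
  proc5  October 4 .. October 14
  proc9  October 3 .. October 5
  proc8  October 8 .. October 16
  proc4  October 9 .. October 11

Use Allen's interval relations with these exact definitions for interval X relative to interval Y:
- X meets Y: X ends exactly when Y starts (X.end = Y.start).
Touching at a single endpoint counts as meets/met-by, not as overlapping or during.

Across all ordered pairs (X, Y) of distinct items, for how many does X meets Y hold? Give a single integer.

6

Checking all 72 ordered pairs for relation 'meets'; matching pairs in alphabetical order:
(proc2, proc7): proc2 meets proc7 ✓
(proc3, proc2): proc3 meets proc2 ✓
(proc5, proc1): proc5 meets proc1 ✓
(proc5, proc3): proc5 meets proc3 ✓
(proc6, proc2): proc6 meets proc2 ✓
(proc8, proc2): proc8 meets proc2 ✓
Count: 6.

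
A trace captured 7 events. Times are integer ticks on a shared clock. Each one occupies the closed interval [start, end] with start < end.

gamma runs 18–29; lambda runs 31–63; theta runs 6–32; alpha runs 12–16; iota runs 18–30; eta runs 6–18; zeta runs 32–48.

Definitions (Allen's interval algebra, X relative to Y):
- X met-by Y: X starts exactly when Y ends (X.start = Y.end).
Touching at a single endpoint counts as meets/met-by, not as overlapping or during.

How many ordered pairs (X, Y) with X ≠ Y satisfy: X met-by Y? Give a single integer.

Checking all 42 ordered pairs for relation 'met-by'; matching pairs in alphabetical order:
(gamma, eta): gamma met-by eta ✓
(iota, eta): iota met-by eta ✓
(zeta, theta): zeta met-by theta ✓
Count: 3.

3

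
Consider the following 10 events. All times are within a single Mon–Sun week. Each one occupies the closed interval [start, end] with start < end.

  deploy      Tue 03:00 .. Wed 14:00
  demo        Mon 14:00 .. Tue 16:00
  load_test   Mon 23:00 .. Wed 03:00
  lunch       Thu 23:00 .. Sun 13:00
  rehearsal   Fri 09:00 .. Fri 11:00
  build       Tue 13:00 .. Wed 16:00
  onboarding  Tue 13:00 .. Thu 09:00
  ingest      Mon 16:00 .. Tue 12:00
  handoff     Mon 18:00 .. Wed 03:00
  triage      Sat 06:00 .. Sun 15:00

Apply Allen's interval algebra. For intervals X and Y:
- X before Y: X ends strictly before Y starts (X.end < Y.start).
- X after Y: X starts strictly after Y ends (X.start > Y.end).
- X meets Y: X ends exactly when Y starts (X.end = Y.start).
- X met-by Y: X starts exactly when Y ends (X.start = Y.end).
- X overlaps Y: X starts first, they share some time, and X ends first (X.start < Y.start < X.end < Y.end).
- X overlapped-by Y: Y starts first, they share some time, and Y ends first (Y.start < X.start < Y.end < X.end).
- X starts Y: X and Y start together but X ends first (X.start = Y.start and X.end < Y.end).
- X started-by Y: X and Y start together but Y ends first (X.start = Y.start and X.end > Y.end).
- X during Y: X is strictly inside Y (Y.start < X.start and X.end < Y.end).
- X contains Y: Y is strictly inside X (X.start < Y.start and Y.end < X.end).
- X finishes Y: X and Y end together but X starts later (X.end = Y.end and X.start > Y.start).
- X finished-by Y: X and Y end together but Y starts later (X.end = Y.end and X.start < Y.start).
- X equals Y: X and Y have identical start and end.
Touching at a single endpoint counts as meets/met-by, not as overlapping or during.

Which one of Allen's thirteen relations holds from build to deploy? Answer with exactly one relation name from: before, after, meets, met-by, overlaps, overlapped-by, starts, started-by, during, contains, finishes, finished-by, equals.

build = [Tue 13:00, Wed 16:00]; deploy = [Tue 03:00, Wed 14:00].
Compare endpoints: build.start > deploy.start, build.start < deploy.end, build.end > deploy.start, build.end > deploy.end.
That pattern is 'overlapped-by'.

overlapped-by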